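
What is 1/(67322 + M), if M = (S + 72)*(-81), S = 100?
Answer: 1/53390 ≈ 1.8730e-5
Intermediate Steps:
M = -13932 (M = (100 + 72)*(-81) = 172*(-81) = -13932)
1/(67322 + M) = 1/(67322 - 13932) = 1/53390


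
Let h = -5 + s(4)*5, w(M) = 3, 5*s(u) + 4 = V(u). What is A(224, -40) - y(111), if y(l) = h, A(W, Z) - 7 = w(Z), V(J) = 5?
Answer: 14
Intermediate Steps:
s(u) = ⅕ (s(u) = -⅘ + (⅕)*5 = -⅘ + 1 = ⅕)
h = -4 (h = -5 + (⅕)*5 = -5 + 1 = -4)
A(W, Z) = 10 (A(W, Z) = 7 + 3 = 10)
y(l) = -4
A(224, -40) - y(111) = 10 - 1*(-4) = 10 + 4 = 14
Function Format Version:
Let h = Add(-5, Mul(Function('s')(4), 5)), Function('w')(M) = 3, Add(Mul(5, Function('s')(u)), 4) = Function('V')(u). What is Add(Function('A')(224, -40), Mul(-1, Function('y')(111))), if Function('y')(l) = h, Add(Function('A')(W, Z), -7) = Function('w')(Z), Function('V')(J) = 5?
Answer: 14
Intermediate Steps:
Function('s')(u) = Rational(1, 5) (Function('s')(u) = Add(Rational(-4, 5), Mul(Rational(1, 5), 5)) = Add(Rational(-4, 5), 1) = Rational(1, 5))
h = -4 (h = Add(-5, Mul(Rational(1, 5), 5)) = Add(-5, 1) = -4)
Function('A')(W, Z) = 10 (Function('A')(W, Z) = Add(7, 3) = 10)
Function('y')(l) = -4
Add(Function('A')(224, -40), Mul(-1, Function('y')(111))) = Add(10, Mul(-1, -4)) = Add(10, 4) = 14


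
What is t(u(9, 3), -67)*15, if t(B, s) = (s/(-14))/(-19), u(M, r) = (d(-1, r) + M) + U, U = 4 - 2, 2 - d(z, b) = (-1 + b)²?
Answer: -1005/266 ≈ -3.7782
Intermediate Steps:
d(z, b) = 2 - (-1 + b)²
U = 2
u(M, r) = 4 + M - (-1 + r)² (u(M, r) = ((2 - (-1 + r)²) + M) + 2 = (2 + M - (-1 + r)²) + 2 = 4 + M - (-1 + r)²)
t(B, s) = s/266 (t(B, s) = (s*(-1/14))*(-1/19) = -s/14*(-1/19) = s/266)
t(u(9, 3), -67)*15 = ((1/266)*(-67))*15 = -67/266*15 = -1005/266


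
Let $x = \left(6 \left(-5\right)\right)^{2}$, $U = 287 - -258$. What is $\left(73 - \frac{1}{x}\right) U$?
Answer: $\frac{7161191}{180} \approx 39784.0$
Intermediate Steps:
$U = 545$ ($U = 287 + 258 = 545$)
$x = 900$ ($x = \left(-30\right)^{2} = 900$)
$\left(73 - \frac{1}{x}\right) U = \left(73 - \frac{1}{900}\right) 545 = \frac{65699}{900} \cdot 545 = \frac{7161191}{180}$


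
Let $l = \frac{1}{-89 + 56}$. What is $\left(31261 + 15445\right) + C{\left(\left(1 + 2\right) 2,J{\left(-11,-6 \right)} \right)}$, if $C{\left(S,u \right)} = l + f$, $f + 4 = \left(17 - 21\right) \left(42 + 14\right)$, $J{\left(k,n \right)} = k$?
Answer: $\frac{1533773}{33} \approx 46478.0$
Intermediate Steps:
$f = -228$ ($f = -4 + \left(17 - 21\right) \left(42 + 14\right) = -4 - 224 = -228$)
$l = - \frac{1}{33}$ ($l = \frac{1}{-33} = - \frac{1}{33} \approx -0.030303$)
$C{\left(S,u \right)} = - \frac{7525}{33}$ ($C{\left(S,u \right)} = - \frac{1}{33} - 228 = - \frac{7525}{33}$)
$\left(31261 + 15445\right) + C{\left(\left(1 + 2\right) 2,J{\left(-11,-6 \right)} \right)} = \left(31261 + 15445\right) - \frac{7525}{33} = 46706 - \frac{7525}{33} = \frac{1533773}{33}$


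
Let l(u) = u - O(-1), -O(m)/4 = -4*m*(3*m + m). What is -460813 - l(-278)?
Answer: -460471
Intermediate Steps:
O(m) = 64*m**2 (O(m) = -(-16)*m*(3*m + m) = -(-16)*m*(4*m) = -(-16)*4*m**2 = -(-64)*m**2 = 64*m**2)
l(u) = -64 + u (l(u) = u - 64*(-1)**2 = u - 64 = -64 + u)
-460813 - l(-278) = -460813 - (-64 - 278) = -460813 - 1*(-342) = -460813 + 342 = -460471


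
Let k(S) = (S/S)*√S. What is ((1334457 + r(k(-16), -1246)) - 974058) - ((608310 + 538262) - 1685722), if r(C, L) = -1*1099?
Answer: 898450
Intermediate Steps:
k(S) = √S (k(S) = 1*√S = √S)
r(C, L) = -1099
((1334457 + r(k(-16), -1246)) - 974058) - ((608310 + 538262) - 1685722) = ((1334457 - 1099) - 974058) - ((608310 + 538262) - 1685722) = (1333358 - 974058) - (1146572 - 1685722) = 359300 - 1*(-539150) = 359300 + 539150 = 898450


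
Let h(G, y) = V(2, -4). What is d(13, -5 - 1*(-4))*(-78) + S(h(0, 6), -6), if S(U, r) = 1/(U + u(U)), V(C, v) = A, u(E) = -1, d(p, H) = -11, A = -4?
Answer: 4289/5 ≈ 857.80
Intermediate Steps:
V(C, v) = -4
h(G, y) = -4
S(U, r) = 1/(-1 + U) (S(U, r) = 1/(U - 1) = 1/(-1 + U))
d(13, -5 - 1*(-4))*(-78) + S(h(0, 6), -6) = -11*(-78) + 1/(-1 - 4) = 858 + 1/(-5) = 858 - ⅕ = 4289/5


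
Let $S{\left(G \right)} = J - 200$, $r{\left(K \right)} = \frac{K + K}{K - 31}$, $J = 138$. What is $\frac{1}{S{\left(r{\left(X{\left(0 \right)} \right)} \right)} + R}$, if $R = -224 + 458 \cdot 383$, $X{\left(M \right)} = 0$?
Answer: $\frac{1}{175128} \approx 5.7101 \cdot 10^{-6}$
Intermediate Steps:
$r{\left(K \right)} = \frac{2 K}{-31 + K}$
$S{\left(G \right)} = -62$ ($S{\left(G \right)} = 138 - 200 = -62$)
$R = 175190$ ($R = -224 + 175414 = 175190$)
$\frac{1}{S{\left(r{\left(X{\left(0 \right)} \right)} \right)} + R} = \frac{1}{-62 + 175190} = \frac{1}{175128}$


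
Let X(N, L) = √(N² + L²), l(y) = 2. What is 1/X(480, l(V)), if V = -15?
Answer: √57601/115202 ≈ 0.0020833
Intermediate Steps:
X(N, L) = √(L² + N²)
1/X(480, l(V)) = 1/(√(2² + 480²)) = 1/(√(4 + 230400)) = 1/(√230404) = 1/(2*√57601) = √57601/115202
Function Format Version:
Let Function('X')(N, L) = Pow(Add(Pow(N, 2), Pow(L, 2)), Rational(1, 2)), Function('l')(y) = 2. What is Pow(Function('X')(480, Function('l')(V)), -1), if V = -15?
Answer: Mul(Rational(1, 115202), Pow(57601, Rational(1, 2))) ≈ 0.0020833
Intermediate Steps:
Function('X')(N, L) = Pow(Add(Pow(L, 2), Pow(N, 2)), Rational(1, 2))
Pow(Function('X')(480, Function('l')(V)), -1) = Pow(Pow(Add(Pow(2, 2), Pow(480, 2)), Rational(1, 2)), -1) = Pow(Pow(Add(4, 230400), Rational(1, 2)), -1) = Pow(Pow(230404, Rational(1, 2)), -1) = Pow(Mul(2, Pow(57601, Rational(1, 2))), -1) = Mul(Rational(1, 115202), Pow(57601, Rational(1, 2)))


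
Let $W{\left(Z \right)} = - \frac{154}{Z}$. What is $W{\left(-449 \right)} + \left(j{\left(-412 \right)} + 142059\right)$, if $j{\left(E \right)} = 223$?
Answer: $\frac{63884772}{449} \approx 1.4228 \cdot 10^{5}$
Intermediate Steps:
$W{\left(-449 \right)} + \left(j{\left(-412 \right)} + 142059\right) = - \frac{154}{-449} + \left(223 + 142059\right) = \left(-154\right) \left(- \frac{1}{449}\right) + 142282 = \frac{154}{449} + 142282 = \frac{63884772}{449}$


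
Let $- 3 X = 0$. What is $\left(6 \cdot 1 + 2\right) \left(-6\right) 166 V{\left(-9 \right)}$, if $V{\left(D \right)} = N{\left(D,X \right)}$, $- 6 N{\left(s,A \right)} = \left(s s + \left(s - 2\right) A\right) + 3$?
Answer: $111552$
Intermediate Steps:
$X = 0$ ($X = \left(- \frac{1}{3}\right) 0 = 0$)
$N{\left(s,A \right)} = - \frac{1}{2} - \frac{s^{2}}{6} - \frac{A \left(-2 + s\right)}{6}$ ($N{\left(s,A \right)} = - \frac{\left(s s + \left(s - 2\right) A\right) + 3}{6} = - \frac{\left(s^{2} + \left(-2 + s\right) A\right) + 3}{6} = - \frac{\left(s^{2} + A \left(-2 + s\right)\right) + 3}{6} = - \frac{3 + s^{2} + A \left(-2 + s\right)}{6} = - \frac{1}{2} - \frac{s^{2}}{6} - \frac{A \left(-2 + s\right)}{6}$)
$V{\left(D \right)} = - \frac{1}{2} - \frac{D^{2}}{6}$ ($V{\left(D \right)} = - \frac{1}{2} - \frac{D^{2}}{6} + \frac{1}{3} \cdot 0 - 0 D = - \frac{1}{2} - \frac{D^{2}}{6} + 0 + 0 = - \frac{1}{2} - \frac{D^{2}}{6}$)
$\left(6 \cdot 1 + 2\right) \left(-6\right) 166 V{\left(-9 \right)} = \left(6 \cdot 1 + 2\right) \left(-6\right) 166 \left(- \frac{1}{2} - \frac{\left(-9\right)^{2}}{6}\right) = \left(6 + 2\right) \left(-6\right) 166 \left(- \frac{1}{2} - \frac{27}{2}\right) = 8 \left(-6\right) 166 \left(- \frac{1}{2} - \frac{27}{2}\right) = \left(-48\right) 166 \left(-14\right) = \left(-7968\right) \left(-14\right) = 111552$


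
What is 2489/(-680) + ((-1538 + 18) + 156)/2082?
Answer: -3054809/707880 ≈ -4.3154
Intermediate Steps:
2489/(-680) + ((-1538 + 18) + 156)/2082 = 2489*(-1/680) + (-1520 + 156)*(1/2082) = -2489/680 - 1364*1/2082 = -2489/680 - 682/1041 = -3054809/707880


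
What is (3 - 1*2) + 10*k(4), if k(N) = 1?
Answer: 11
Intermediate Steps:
(3 - 1*2) + 10*k(4) = (3 - 1*2) + 10*1 = (3 - 2) + 10 = 1 + 10 = 11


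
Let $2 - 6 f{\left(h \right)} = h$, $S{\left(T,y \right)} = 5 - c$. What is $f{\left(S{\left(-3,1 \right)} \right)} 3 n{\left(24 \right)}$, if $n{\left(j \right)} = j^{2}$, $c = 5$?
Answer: $576$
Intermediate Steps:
$S{\left(T,y \right)} = 0$ ($S{\left(T,y \right)} = 5 - 5 = 0$)
$f{\left(h \right)} = \frac{1}{3} - \frac{h}{6}$
$f{\left(S{\left(-3,1 \right)} \right)} 3 n{\left(24 \right)} = \left(\frac{1}{3} - 0\right) 3 \cdot 24^{2} = \left(\frac{1}{3} + 0\right) 3 \cdot 576 = \frac{1}{3} \cdot 1728 = 576$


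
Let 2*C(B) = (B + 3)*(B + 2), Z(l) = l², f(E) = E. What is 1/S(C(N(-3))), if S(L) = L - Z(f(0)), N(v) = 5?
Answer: 1/28 ≈ 0.035714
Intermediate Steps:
C(B) = (2 + B)*(3 + B)/2 (C(B) = ((B + 3)*(B + 2))/2 = ((3 + B)*(2 + B))/2 = ((2 + B)*(3 + B))/2 = (2 + B)*(3 + B)/2)
S(L) = L (S(L) = L - 1*0² = L - 1*0 = L + 0 = L)
1/S(C(N(-3))) = 1/(3 + (½)*5² + (5/2)*5) = 1/(3 + (½)*25 + 25/2) = 1/(3 + 25/2 + 25/2) = 1/28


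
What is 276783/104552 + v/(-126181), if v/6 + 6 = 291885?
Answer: -148174443525/13192475912 ≈ -11.232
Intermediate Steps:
v = 1751274 (v = -36 + 6*291885 = -36 + 1751310 = 1751274)
276783/104552 + v/(-126181) = 276783/104552 + 1751274/(-126181) = 276783*(1/104552) + 1751274*(-1/126181) = 276783/104552 - 1751274/126181 = -148174443525/13192475912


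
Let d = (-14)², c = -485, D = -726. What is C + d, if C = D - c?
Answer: -45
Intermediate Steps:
C = -241 (C = -726 - 1*(-485) = -726 + 485 = -241)
d = 196
C + d = -241 + 196 = -45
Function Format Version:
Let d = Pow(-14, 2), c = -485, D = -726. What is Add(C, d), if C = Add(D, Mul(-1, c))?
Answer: -45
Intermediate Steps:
C = -241 (C = Add(-726, Mul(-1, -485)) = Add(-726, 485) = -241)
d = 196
Add(C, d) = Add(-241, 196) = -45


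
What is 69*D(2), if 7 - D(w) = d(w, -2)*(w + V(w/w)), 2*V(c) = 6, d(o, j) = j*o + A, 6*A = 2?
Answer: 1748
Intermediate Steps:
A = 1/3 (A = (1/6)*2 = 1/3 ≈ 0.33333)
d(o, j) = 1/3 + j*o (d(o, j) = j*o + 1/3 = 1/3 + j*o)
V(c) = 3 (V(c) = (1/2)*6 = 3)
D(w) = 7 - (3 + w)*(1/3 - 2*w) (D(w) = 7 - (1/3 - 2*w)*(w + 3) = 7 - (1/3 - 2*w)*(3 + w) = 7 - (3 + w)*(1/3 - 2*w))
69*D(2) = 69*(6 + 2*2**2 + (17/3)*2) = 69*(6 + 2*4 + 34/3) = 69*(6 + 8 + 34/3) = 69*(76/3) = 1748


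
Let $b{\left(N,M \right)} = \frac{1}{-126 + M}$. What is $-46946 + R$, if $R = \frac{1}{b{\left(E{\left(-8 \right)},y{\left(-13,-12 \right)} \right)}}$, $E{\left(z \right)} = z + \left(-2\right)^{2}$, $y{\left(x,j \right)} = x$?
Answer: $-47085$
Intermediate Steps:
$E{\left(z \right)} = 4 + z$ ($E{\left(z \right)} = z + 4 = 4 + z$)
$R = -139$ ($R = \frac{1}{\frac{1}{-126 - 13}} = \frac{1}{\frac{1}{-139}} = \frac{1}{- \frac{1}{139}} = -139$)
$-46946 + R = -46946 - 139 = -47085$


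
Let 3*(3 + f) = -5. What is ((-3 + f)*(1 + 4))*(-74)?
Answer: 8510/3 ≈ 2836.7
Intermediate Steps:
f = -14/3 (f = -3 + (⅓)*(-5) = -3 - 5/3 = -14/3 ≈ -4.6667)
((-3 + f)*(1 + 4))*(-74) = ((-3 - 14/3)*(1 + 4))*(-74) = -23/3*5*(-74) = -115/3*(-74) = 8510/3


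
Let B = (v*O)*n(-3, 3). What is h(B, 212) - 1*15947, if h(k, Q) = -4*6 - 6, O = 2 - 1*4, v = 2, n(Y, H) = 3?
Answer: -15977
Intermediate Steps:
O = -2 (O = 2 - 4 = -2)
B = -12 (B = (2*(-2))*3 = -4*3 = -12)
h(k, Q) = -30 (h(k, Q) = -24 - 6 = -30)
h(B, 212) - 1*15947 = -30 - 1*15947 = -30 - 15947 = -15977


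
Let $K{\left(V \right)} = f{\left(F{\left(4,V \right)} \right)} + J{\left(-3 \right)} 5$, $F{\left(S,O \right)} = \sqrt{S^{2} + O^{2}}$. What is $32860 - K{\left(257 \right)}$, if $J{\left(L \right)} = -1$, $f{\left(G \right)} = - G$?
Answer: $32865 + \sqrt{66065} \approx 33122.0$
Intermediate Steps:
$F{\left(S,O \right)} = \sqrt{O^{2} + S^{2}}$
$K{\left(V \right)} = -5 - \sqrt{16 + V^{2}}$ ($K{\left(V \right)} = - \sqrt{V^{2} + 4^{2}} - 5 = - \sqrt{V^{2} + 16} - 5 = - \sqrt{16 + V^{2}} - 5 = -5 - \sqrt{16 + V^{2}}$)
$32860 - K{\left(257 \right)} = 32860 - \left(-5 - \sqrt{16 + 257^{2}}\right) = 32860 - \left(-5 - \sqrt{16 + 66049}\right) = 32860 - \left(-5 - \sqrt{66065}\right) = 32860 + \left(5 + \sqrt{66065}\right) = 32865 + \sqrt{66065}$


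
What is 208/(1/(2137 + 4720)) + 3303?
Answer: 1429559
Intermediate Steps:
208/(1/(2137 + 4720)) + 3303 = 208/(1/6857) + 3303 = 208*6857 + 3303 = 1426256 + 3303 = 1429559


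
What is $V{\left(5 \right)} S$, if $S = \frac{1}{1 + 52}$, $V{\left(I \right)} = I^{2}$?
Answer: $\frac{25}{53} \approx 0.4717$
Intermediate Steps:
$S = \frac{1}{53} \approx 0.018868$
$V{\left(5 \right)} S = 5^{2} \cdot \frac{1}{53} = 25 \cdot \frac{1}{53} = \frac{25}{53}$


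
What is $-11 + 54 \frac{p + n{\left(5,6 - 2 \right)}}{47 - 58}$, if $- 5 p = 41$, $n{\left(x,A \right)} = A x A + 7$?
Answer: $- \frac{21881}{55} \approx -397.84$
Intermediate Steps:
$n{\left(x,A \right)} = 7 + x A^{2}$ ($n{\left(x,A \right)} = x A^{2} + 7 = 7 + x A^{2}$)
$p = - \frac{41}{5}$ ($p = \left(- \frac{1}{5}\right) 41 = - \frac{41}{5} \approx -8.2$)
$-11 + 54 \frac{p + n{\left(5,6 - 2 \right)}}{47 - 58} = -11 + 54 \frac{- \frac{41}{5} + \left(7 + 5 \left(6 - 2\right)^{2}\right)}{47 - 58} = -11 + 54 \frac{- \frac{41}{5} + \left(7 + 5 \left(6 - 2\right)^{2}\right)}{-11} = -11 + 54 \left(- \frac{41}{5} + \left(7 + 5 \cdot 4^{2}\right)\right) \left(- \frac{1}{11}\right) = -11 + 54 \left(- \frac{41}{5} + \left(7 + 5 \cdot 16\right)\right) \left(- \frac{1}{11}\right) = -11 + 54 \left(- \frac{41}{5} + \left(7 + 80\right)\right) \left(- \frac{1}{11}\right) = -11 + 54 \left(- \frac{41}{5} + 87\right) \left(- \frac{1}{11}\right) = -11 + 54 \cdot \frac{394}{5} \left(- \frac{1}{11}\right) = -11 + 54 \left(- \frac{394}{55}\right) = -11 - \frac{21276}{55} = - \frac{21881}{55}$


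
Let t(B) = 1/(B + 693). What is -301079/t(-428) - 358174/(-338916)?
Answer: -13520364794143/169458 ≈ -7.9786e+7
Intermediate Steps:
t(B) = 1/(693 + B)
-301079/t(-428) - 358174/(-338916) = -301079/(1/(693 - 428)) - 358174/(-338916) = -301079/(1/265) - 358174*(-1/338916) = -301079/1/265 + 179087/169458 = -301079*265 + 179087/169458 = -79785935 + 179087/169458 = -13520364794143/169458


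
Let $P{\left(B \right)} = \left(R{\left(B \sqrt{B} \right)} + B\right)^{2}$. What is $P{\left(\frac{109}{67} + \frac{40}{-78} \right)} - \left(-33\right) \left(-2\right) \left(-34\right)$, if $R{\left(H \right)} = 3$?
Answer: $\frac{15437076136}{6827769} \approx 2260.9$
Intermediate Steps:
$P{\left(B \right)} = \left(3 + B\right)^{2}$
$P{\left(\frac{109}{67} + \frac{40}{-78} \right)} - \left(-33\right) \left(-2\right) \left(-34\right) = \left(3 + \left(\frac{109}{67} + \frac{40}{-78}\right)\right)^{2} - \left(-33\right) \left(-2\right) \left(-34\right) = \left(3 + \left(109 \cdot \frac{1}{67} + 40 \left(- \frac{1}{78}\right)\right)\right)^{2} - 66 \left(-34\right) = \left(3 + \left(\frac{109}{67} - \frac{20}{39}\right)\right)^{2} - -2244 = \left(3 + \frac{2911}{2613}\right)^{2} + 2244 = \left(\frac{10750}{2613}\right)^{2} + 2244 = \frac{115562500}{6827769} + 2244 = \frac{15437076136}{6827769}$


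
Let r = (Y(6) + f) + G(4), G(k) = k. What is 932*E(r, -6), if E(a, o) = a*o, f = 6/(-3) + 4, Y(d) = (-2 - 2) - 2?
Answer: 0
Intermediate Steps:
Y(d) = -6 (Y(d) = -4 - 2 = -6)
f = 2 (f = 6*(-⅓) + 4 = -2 + 4 = 2)
r = 0 (r = (-6 + 2) + 4 = -4 + 4 = 0)
932*E(r, -6) = 932*(0*(-6)) = 932*0 = 0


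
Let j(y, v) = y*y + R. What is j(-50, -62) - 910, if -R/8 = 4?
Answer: 1558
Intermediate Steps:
R = -32 (R = -8*4 = -32)
j(y, v) = -32 + y**2 (j(y, v) = y*y - 32 = y**2 - 32 = -32 + y**2)
j(-50, -62) - 910 = (-32 + (-50)**2) - 910 = (-32 + 2500) - 910 = 2468 - 910 = 1558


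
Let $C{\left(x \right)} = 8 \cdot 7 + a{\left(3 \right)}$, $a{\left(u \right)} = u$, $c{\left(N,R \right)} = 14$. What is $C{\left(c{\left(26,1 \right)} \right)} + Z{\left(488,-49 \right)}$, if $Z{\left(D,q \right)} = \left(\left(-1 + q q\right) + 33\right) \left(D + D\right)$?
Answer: $2374667$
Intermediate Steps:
$C{\left(x \right)} = 59$ ($C{\left(x \right)} = 8 \cdot 7 + 3 = 56 + 3 = 59$)
$Z{\left(D,q \right)} = 2 D \left(32 + q^{2}\right)$ ($Z{\left(D,q \right)} = \left(\left(-1 + q^{2}\right) + 33\right) 2 D = \left(32 + q^{2}\right) 2 D = 2 D \left(32 + q^{2}\right)$)
$C{\left(c{\left(26,1 \right)} \right)} + Z{\left(488,-49 \right)} = 59 + 2 \cdot 488 \left(32 + \left(-49\right)^{2}\right) = 59 + 2 \cdot 488 \left(32 + 2401\right) = 59 + 2 \cdot 488 \cdot 2433 = 59 + 2374608 = 2374667$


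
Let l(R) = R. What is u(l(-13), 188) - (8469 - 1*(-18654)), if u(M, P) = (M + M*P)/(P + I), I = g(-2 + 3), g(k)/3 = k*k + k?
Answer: -5264319/194 ≈ -27136.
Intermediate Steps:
g(k) = 3*k + 3*k**2 (g(k) = 3*(k*k + k) = 3*(k**2 + k) = 3*(k + k**2) = 3*k + 3*k**2)
I = 6 (I = 3*(-2 + 3)*(1 + (-2 + 3)) = 3*1*(1 + 1) = 3*1*2 = 6)
u(M, P) = (M + M*P)/(6 + P) (u(M, P) = (M + M*P)/(P + 6) = (M + M*P)/(6 + P))
u(l(-13), 188) - (8469 - 1*(-18654)) = -13*(1 + 188)/(6 + 188) - (8469 - 1*(-18654)) = -13*189/194 - (8469 + 18654) = -13*1/194*189 - 1*27123 = -2457/194 - 27123 = -5264319/194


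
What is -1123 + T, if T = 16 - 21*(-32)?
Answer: -435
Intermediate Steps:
T = 688 (T = 16 + 672 = 688)
-1123 + T = -1123 + 688 = -435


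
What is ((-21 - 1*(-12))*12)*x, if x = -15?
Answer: 1620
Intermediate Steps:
((-21 - 1*(-12))*12)*x = ((-21 - 1*(-12))*12)*(-15) = ((-21 + 12)*12)*(-15) = -9*12*(-15) = -108*(-15) = 1620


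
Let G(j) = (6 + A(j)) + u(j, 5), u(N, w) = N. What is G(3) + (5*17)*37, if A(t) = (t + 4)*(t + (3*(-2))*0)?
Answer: 3175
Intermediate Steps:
A(t) = t*(4 + t) (A(t) = (4 + t)*(t - 6*0) = (4 + t)*(t + 0) = (4 + t)*t = t*(4 + t))
G(j) = 6 + j + j*(4 + j) (G(j) = (6 + j*(4 + j)) + j = 6 + j + j*(4 + j))
G(3) + (5*17)*37 = (6 + 3 + 3*(4 + 3)) + (5*17)*37 = (6 + 3 + 3*7) + 85*37 = (6 + 3 + 21) + 3145 = 30 + 3145 = 3175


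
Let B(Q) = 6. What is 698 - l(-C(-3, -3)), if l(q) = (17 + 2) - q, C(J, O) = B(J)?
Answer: 673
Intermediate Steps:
C(J, O) = 6
l(q) = 19 - q
698 - l(-C(-3, -3)) = 698 - (19 - (-1)*6) = 698 - (19 - 1*(-6)) = 698 - (19 + 6) = 698 - 1*25 = 698 - 25 = 673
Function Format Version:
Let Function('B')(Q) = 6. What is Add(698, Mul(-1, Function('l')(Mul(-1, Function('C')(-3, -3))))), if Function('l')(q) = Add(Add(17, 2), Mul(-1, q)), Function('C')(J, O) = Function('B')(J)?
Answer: 673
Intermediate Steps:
Function('C')(J, O) = 6
Function('l')(q) = Add(19, Mul(-1, q))
Add(698, Mul(-1, Function('l')(Mul(-1, Function('C')(-3, -3))))) = Add(698, Mul(-1, Add(19, Mul(-1, Mul(-1, 6))))) = Add(698, Mul(-1, Add(19, Mul(-1, -6)))) = Add(698, Mul(-1, Add(19, 6))) = Add(698, Mul(-1, 25)) = Add(698, -25) = 673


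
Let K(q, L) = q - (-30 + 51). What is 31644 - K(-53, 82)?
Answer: 31718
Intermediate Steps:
K(q, L) = -21 + q (K(q, L) = q - 1*21 = q - 21 = -21 + q)
31644 - K(-53, 82) = 31644 - (-21 - 53) = 31644 - 1*(-74) = 31644 + 74 = 31718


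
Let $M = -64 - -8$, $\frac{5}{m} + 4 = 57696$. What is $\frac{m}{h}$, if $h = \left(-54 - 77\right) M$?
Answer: $\frac{5}{423228512} \approx 1.1814 \cdot 10^{-8}$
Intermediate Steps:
$m = \frac{5}{57692}$ ($m = \frac{5}{-4 + 57696} = \frac{5}{57692} \approx 8.6667 \cdot 10^{-5}$)
$M = -56$ ($M = -64 + 8 = -56$)
$h = 7336$ ($h = \left(-54 - 77\right) \left(-56\right) = \left(-131\right) \left(-56\right) = 7336$)
$\frac{m}{h} = \frac{5}{57692 \cdot 7336} = \frac{5}{57692} \cdot \frac{1}{7336} = \frac{5}{423228512}$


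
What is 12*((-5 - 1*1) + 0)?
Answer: -72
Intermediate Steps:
12*((-5 - 1*1) + 0) = 12*((-5 - 1) + 0) = 12*(-6 + 0) = 12*(-6) = -72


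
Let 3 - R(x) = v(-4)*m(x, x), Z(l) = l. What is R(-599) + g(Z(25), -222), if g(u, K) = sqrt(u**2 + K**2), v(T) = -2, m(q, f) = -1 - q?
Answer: 1199 + sqrt(49909) ≈ 1422.4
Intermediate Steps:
g(u, K) = sqrt(K**2 + u**2)
R(x) = 1 - 2*x (R(x) = 3 - (-2)*(-1 - x) = 3 - (2 + 2*x) = 3 + (-2 - 2*x) = 1 - 2*x)
R(-599) + g(Z(25), -222) = (1 - 2*(-599)) + sqrt((-222)**2 + 25**2) = (1 + 1198) + sqrt(49284 + 625) = 1199 + sqrt(49909)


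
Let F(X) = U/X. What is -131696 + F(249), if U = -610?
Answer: -32792914/249 ≈ -1.3170e+5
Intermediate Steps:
F(X) = -610/X
-131696 + F(249) = -131696 - 610/249 = -32792914/249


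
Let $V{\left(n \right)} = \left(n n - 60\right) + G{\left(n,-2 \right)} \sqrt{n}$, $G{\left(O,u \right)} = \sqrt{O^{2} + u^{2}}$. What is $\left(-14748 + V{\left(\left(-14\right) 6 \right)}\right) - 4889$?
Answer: $-12641 + 4 i \sqrt{37065} \approx -12641.0 + 770.09 i$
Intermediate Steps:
$V{\left(n \right)} = -60 + n^{2} + \sqrt{n} \sqrt{4 + n^{2}}$ ($V{\left(n \right)} = \left(n n - 60\right) + \sqrt{n^{2} + \left(-2\right)^{2}} \sqrt{n} = \left(n^{2} - 60\right) + \sqrt{n^{2} + 4} \sqrt{n} = \left(-60 + n^{2}\right) + \sqrt{4 + n^{2}} \sqrt{n} = \left(-60 + n^{2}\right) + \sqrt{n} \sqrt{4 + n^{2}} = -60 + n^{2} + \sqrt{n} \sqrt{4 + n^{2}}$)
$\left(-14748 + V{\left(\left(-14\right) 6 \right)}\right) - 4889 = \left(-14748 + \left(-60 + \left(\left(-14\right) 6\right)^{2} + \sqrt{\left(-14\right) 6} \sqrt{4 + \left(\left(-14\right) 6\right)^{2}}\right)\right) - 4889 = \left(-14748 + \left(-60 + \left(-84\right)^{2} + \sqrt{-84} \sqrt{4 + \left(-84\right)^{2}}\right)\right) - 4889 = \left(-14748 + \left(-60 + 7056 + 2 i \sqrt{21} \sqrt{4 + 7056}\right)\right) - 4889 = \left(-14748 + \left(-60 + 7056 + 2 i \sqrt{21} \sqrt{7060}\right)\right) - 4889 = \left(-14748 + \left(-60 + 7056 + 2 i \sqrt{21} \cdot 2 \sqrt{1765}\right)\right) - 4889 = \left(-14748 + \left(-60 + 7056 + 4 i \sqrt{37065}\right)\right) - 4889 = \left(-14748 + \left(6996 + 4 i \sqrt{37065}\right)\right) - 4889 = \left(-7752 + 4 i \sqrt{37065}\right) - 4889 = -12641 + 4 i \sqrt{37065}$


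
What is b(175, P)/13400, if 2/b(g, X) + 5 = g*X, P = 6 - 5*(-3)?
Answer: 1/24589000 ≈ 4.0669e-8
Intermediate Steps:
P = 21 (P = 6 + 15 = 21)
b(g, X) = 2/(-5 + X*g) (b(g, X) = 2/(-5 + g*X) = 2/(-5 + X*g))
b(175, P)/13400 = (2/(-5 + 21*175))/13400 = (2/(-5 + 3675))*(1/13400) = (2/3670)*(1/13400) = (2*(1/3670))*(1/13400) = (1/1835)*(1/13400) = 1/24589000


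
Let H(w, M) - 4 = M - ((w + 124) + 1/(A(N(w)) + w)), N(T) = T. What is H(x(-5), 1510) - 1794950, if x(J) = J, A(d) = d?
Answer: -17935549/10 ≈ -1.7936e+6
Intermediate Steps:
H(w, M) = -120 + M - w - 1/(2*w) (H(w, M) = 4 + (M - ((w + 124) + 1/(w + w))) = 4 + (M - ((124 + w) + 1/(2*w))) = 4 + (M - (124 + w + 1/(2*w))) = 4 + (M + (-124 - w - 1/(2*w))) = 4 + (-124 + M - w - 1/(2*w)) = -120 + M - w - 1/(2*w))
H(x(-5), 1510) - 1794950 = (-120 + 1510 - 1*(-5) - ½/(-5)) - 1794950 = (-120 + 1510 + 5 - ½*(-⅕)) - 1794950 = (-120 + 1510 + 5 + ⅒) - 1794950 = 13951/10 - 1794950 = -17935549/10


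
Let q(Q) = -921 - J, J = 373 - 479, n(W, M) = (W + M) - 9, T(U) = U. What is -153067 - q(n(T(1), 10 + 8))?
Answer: -152252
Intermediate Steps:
n(W, M) = -9 + M + W (n(W, M) = (M + W) - 9 = -9 + M + W)
J = -106
q(Q) = -815 (q(Q) = -921 - 1*(-106) = -921 + 106 = -815)
-153067 - q(n(T(1), 10 + 8)) = -153067 - 1*(-815) = -153067 + 815 = -152252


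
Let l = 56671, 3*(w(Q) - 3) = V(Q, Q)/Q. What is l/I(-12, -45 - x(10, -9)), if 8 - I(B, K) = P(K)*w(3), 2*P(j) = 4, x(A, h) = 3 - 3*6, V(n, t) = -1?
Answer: 510039/20 ≈ 25502.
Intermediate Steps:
w(Q) = 3 - 1/(3*Q) (w(Q) = 3 + (-1/Q)/3 = 3 - 1/(3*Q))
x(A, h) = -15 (x(A, h) = 3 - 18 = -15)
P(j) = 2 (P(j) = (1/2)*4 = 2)
I(B, K) = 20/9 (I(B, K) = 8 - 2*(3 - 1/3/3) = 8 - 2*(3 - 1/3*1/3) = 8 - 2*(3 - 1/9) = 8 - 2*26/9 = 8 - 1*52/9 = 8 - 52/9 = 20/9)
l/I(-12, -45 - x(10, -9)) = 56671/(20/9) = 56671*(9/20) = 510039/20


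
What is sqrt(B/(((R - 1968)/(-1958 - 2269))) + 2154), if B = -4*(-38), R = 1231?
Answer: 3*sqrt(182612386)/737 ≈ 55.007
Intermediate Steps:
B = 152
sqrt(B/(((R - 1968)/(-1958 - 2269))) + 2154) = sqrt(152/(((1231 - 1968)/(-1958 - 2269))) + 2154) = sqrt(152/((-737/(-4227))) + 2154) = sqrt(152/((-737*(-1/4227))) + 2154) = sqrt(152/(737/4227) + 2154) = sqrt(152*(4227/737) + 2154) = sqrt(642504/737 + 2154) = sqrt(2230002/737) = 3*sqrt(182612386)/737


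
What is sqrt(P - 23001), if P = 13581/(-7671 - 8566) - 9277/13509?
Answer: I*sqrt(122967672173350826107)/73115211 ≈ 151.67*I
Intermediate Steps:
P = -334096378/219345633 (P = 13581/(-16237) - 9277*1/13509 = 13581*(-1/16237) - 9277/13509 = -13581/16237 - 9277/13509 = -334096378/219345633 ≈ -1.5231)
sqrt(P - 23001) = sqrt(-334096378/219345633 - 23001) = sqrt(-5045503001011/219345633) = I*sqrt(122967672173350826107)/73115211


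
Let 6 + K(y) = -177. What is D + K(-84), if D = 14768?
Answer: 14585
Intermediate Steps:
K(y) = -183 (K(y) = -6 - 177 = -183)
D + K(-84) = 14768 - 183 = 14585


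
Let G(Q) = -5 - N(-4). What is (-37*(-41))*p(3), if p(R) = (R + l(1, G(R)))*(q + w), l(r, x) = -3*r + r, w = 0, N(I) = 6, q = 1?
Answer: 1517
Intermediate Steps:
G(Q) = -11 (G(Q) = -5 - 1*6 = -5 - 6 = -11)
l(r, x) = -2*r
p(R) = -2 + R (p(R) = (R - 2*1)*(1 + 0) = (R - 2)*1 = (-2 + R)*1 = -2 + R)
(-37*(-41))*p(3) = (-37*(-41))*(-2 + 3) = 1517*1 = 1517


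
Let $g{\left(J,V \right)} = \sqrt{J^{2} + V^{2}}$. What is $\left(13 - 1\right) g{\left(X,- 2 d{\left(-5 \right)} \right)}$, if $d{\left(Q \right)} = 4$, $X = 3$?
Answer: $12 \sqrt{73} \approx 102.53$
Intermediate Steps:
$\left(13 - 1\right) g{\left(X,- 2 d{\left(-5 \right)} \right)} = \left(13 - 1\right) \sqrt{3^{2} + \left(\left(-2\right) 4\right)^{2}} = 12 \sqrt{9 + \left(-8\right)^{2}} = 12 \sqrt{9 + 64} = 12 \sqrt{73}$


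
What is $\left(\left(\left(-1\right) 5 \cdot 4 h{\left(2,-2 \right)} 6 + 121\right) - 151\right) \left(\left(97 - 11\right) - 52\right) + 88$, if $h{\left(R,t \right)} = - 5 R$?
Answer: $39868$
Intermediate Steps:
$\left(\left(\left(-1\right) 5 \cdot 4 h{\left(2,-2 \right)} 6 + 121\right) - 151\right) \left(\left(97 - 11\right) - 52\right) + 88 = \left(\left(\left(-1\right) 5 \cdot 4 \left(-5\right) 2 \cdot 6 + 121\right) - 151\right) \left(\left(97 - 11\right) - 52\right) + 88 = \left(\left(\left(-5\right) 4 \left(\left(-10\right) 6\right) + 121\right) - 151\right) \left(86 - 52\right) + 88 = \left(\left(\left(-20\right) \left(-60\right) + 121\right) - 151\right) 34 + 88 = \left(\left(1200 + 121\right) - 151\right) 34 + 88 = \left(1321 - 151\right) 34 + 88 = 1170 \cdot 34 + 88 = 39780 + 88 = 39868$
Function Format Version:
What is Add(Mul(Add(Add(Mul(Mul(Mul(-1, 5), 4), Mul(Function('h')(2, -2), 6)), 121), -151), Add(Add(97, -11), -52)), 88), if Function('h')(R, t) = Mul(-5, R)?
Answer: 39868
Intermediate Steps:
Add(Mul(Add(Add(Mul(Mul(Mul(-1, 5), 4), Mul(Function('h')(2, -2), 6)), 121), -151), Add(Add(97, -11), -52)), 88) = Add(Mul(Add(Add(Mul(Mul(Mul(-1, 5), 4), Mul(Mul(-5, 2), 6)), 121), -151), Add(Add(97, -11), -52)), 88) = Add(Mul(Add(Add(Mul(Mul(-5, 4), Mul(-10, 6)), 121), -151), Add(86, -52)), 88) = Add(Mul(Add(Add(Mul(-20, -60), 121), -151), 34), 88) = Add(Mul(Add(Add(1200, 121), -151), 34), 88) = Add(Mul(Add(1321, -151), 34), 88) = Add(Mul(1170, 34), 88) = Add(39780, 88) = 39868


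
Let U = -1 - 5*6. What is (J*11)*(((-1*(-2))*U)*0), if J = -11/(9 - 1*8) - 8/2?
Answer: 0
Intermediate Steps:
U = -31 (U = -1 - 30 = -31)
J = -15 (J = -11/(9 - 8) - 8*½ = -11/1 - 4 = -11*1 - 4 = -11 - 4 = -15)
(J*11)*(((-1*(-2))*U)*0) = (-15*11)*((-1*(-2)*(-31))*0) = -165*2*(-31)*0 = -(-10230)*0 = -165*0 = 0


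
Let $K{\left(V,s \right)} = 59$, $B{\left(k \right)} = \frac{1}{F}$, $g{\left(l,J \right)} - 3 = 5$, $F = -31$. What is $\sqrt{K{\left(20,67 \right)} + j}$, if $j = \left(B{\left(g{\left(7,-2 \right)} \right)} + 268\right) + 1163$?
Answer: $\frac{\sqrt{1431859}}{31} \approx 38.6$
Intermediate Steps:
$g{\left(l,J \right)} = 8$ ($g{\left(l,J \right)} = 3 + 5 = 8$)
$B{\left(k \right)} = - \frac{1}{31}$ ($B{\left(k \right)} = \frac{1}{-31} = - \frac{1}{31}$)
$j = \frac{44360}{31}$ ($j = \left(- \frac{1}{31} + 268\right) + 1163 = \frac{8307}{31} + 1163 = \frac{44360}{31} \approx 1431.0$)
$\sqrt{K{\left(20,67 \right)} + j} = \sqrt{59 + \frac{44360}{31}} = \sqrt{\frac{46189}{31}} = \frac{\sqrt{1431859}}{31}$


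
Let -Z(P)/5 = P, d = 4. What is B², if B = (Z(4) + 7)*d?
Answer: 2704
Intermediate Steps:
Z(P) = -5*P
B = -52 (B = (-5*4 + 7)*4 = (-20 + 7)*4 = -13*4 = -52)
B² = (-52)² = 2704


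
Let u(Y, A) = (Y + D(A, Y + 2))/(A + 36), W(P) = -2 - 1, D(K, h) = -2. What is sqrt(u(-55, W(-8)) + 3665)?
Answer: 2*sqrt(110814)/11 ≈ 60.525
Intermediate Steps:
W(P) = -3
u(Y, A) = (-2 + Y)/(36 + A) (u(Y, A) = (Y - 2)/(A + 36) = (-2 + Y)/(36 + A))
sqrt(u(-55, W(-8)) + 3665) = sqrt((-2 - 55)/(36 - 3) + 3665) = sqrt(-57/33 + 3665) = sqrt((1/33)*(-57) + 3665) = sqrt(-19/11 + 3665) = sqrt(40296/11) = 2*sqrt(110814)/11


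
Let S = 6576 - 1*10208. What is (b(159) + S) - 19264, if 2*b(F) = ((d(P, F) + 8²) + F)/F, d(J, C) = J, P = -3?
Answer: -3640354/159 ≈ -22895.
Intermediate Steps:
S = -3632 (S = 6576 - 10208 = -3632)
b(F) = (61 + F)/(2*F) (b(F) = (((-3 + 8²) + F)/F)/2 = (((-3 + 64) + F)/F)/2 = ((61 + F)/F)/2 = (61 + F)/(2*F))
(b(159) + S) - 19264 = ((½)*(61 + 159)/159 - 3632) - 19264 = ((½)*(1/159)*220 - 3632) - 19264 = (110/159 - 3632) - 19264 = -577378/159 - 19264 = -3640354/159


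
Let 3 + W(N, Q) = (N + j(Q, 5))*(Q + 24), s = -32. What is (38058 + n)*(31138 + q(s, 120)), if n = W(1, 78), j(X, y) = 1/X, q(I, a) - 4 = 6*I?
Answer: 15352995100/13 ≈ 1.1810e+9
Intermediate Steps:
q(I, a) = 4 + 6*I
W(N, Q) = -3 + (24 + Q)*(N + 1/Q) (W(N, Q) = -3 + (N + 1/Q)*(Q + 24) = -3 + (N + 1/Q)*(24 + Q) = -3 + (24 + Q)*(N + 1/Q))
n = 1304/13 (n = -2 + 24*1 + 24/78 + 1*78 = -2 + 24 + 24*(1/78) + 78 = -2 + 24 + 4/13 + 78 = 1304/13 ≈ 100.31)
(38058 + n)*(31138 + q(s, 120)) = (38058 + 1304/13)*(31138 + (4 + 6*(-32))) = 496058*(31138 + (4 - 192))/13 = 496058*(31138 - 188)/13 = (496058/13)*30950 = 15352995100/13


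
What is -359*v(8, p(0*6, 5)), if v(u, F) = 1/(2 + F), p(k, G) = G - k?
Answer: -359/7 ≈ -51.286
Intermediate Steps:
-359*v(8, p(0*6, 5)) = -359/(2 + (5 - 0*6)) = -359/(2 + (5 - 1*0)) = -359/(2 + (5 + 0)) = -359/(2 + 5) = -359/7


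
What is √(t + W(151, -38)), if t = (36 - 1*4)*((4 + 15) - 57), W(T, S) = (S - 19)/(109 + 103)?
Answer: I*√13665997/106 ≈ 34.875*I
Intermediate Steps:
W(T, S) = -19/212 + S/212 (W(T, S) = (-19 + S)/212 = (-19 + S)*(1/212) = -19/212 + S/212)
t = -1216 (t = (36 - 4)*(19 - 57) = 32*(-38) = -1216)
√(t + W(151, -38)) = √(-1216 + (-19/212 + (1/212)*(-38))) = √(-1216 + (-19/212 - 19/106)) = √(-1216 - 57/212) = √(-257849/212) = I*√13665997/106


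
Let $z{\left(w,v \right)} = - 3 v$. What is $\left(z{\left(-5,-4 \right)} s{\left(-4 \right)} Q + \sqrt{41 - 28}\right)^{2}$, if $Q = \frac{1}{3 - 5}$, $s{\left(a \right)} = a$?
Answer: $\left(24 + \sqrt{13}\right)^{2} \approx 762.07$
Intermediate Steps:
$Q = - \frac{1}{2}$ ($Q = \frac{1}{-2} = - \frac{1}{2} \approx -0.5$)
$\left(z{\left(-5,-4 \right)} s{\left(-4 \right)} Q + \sqrt{41 - 28}\right)^{2} = \left(\left(-3\right) \left(-4\right) \left(-4\right) \left(- \frac{1}{2}\right) + \sqrt{41 - 28}\right)^{2} = \left(12 \left(-4\right) \left(- \frac{1}{2}\right) + \sqrt{13}\right)^{2} = \left(\left(-48\right) \left(- \frac{1}{2}\right) + \sqrt{13}\right)^{2} = \left(24 + \sqrt{13}\right)^{2}$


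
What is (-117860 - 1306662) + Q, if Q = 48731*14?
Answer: -742288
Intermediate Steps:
Q = 682234
(-117860 - 1306662) + Q = (-117860 - 1306662) + 682234 = -1424522 + 682234 = -742288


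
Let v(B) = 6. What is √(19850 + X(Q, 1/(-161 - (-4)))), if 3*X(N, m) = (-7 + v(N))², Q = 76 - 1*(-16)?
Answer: √178653/3 ≈ 140.89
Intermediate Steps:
Q = 92 (Q = 76 + 16 = 92)
X(N, m) = ⅓ (X(N, m) = (-7 + 6)²/3 = (⅓)*(-1)² = (⅓)*1 = ⅓)
√(19850 + X(Q, 1/(-161 - (-4)))) = √(19850 + ⅓) = √(59551/3) = √178653/3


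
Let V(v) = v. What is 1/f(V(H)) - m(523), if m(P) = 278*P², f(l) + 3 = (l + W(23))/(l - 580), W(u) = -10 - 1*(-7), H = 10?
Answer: -130562504024/1717 ≈ -7.6041e+7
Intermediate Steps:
W(u) = -3 (W(u) = -10 + 7 = -3)
f(l) = -3 + (-3 + l)/(-580 + l) (f(l) = -3 + (l - 3)/(l - 580) = -3 + (-3 + l)/(-580 + l))
1/f(V(H)) - m(523) = 1/((1737 - 2*10)/(-580 + 10)) - 278*523² = 1/((1737 - 20)/(-570)) - 278*273529 = 1/(-1/570*1717) - 1*76041062 = 1/(-1717/570) - 76041062 = -570/1717 - 76041062 = -130562504024/1717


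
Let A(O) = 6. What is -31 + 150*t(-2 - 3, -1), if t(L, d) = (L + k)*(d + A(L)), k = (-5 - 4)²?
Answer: 56969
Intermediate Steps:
k = 81 (k = (-9)² = 81)
t(L, d) = (6 + d)*(81 + L) (t(L, d) = (L + 81)*(d + 6) = (81 + L)*(6 + d) = (6 + d)*(81 + L))
-31 + 150*t(-2 - 3, -1) = -31 + 150*(486 + 6*(-2 - 3) + 81*(-1) + (-2 - 3)*(-1)) = -31 + 150*(486 + 6*(-5) - 81 - 5*(-1)) = -31 + 150*(486 - 30 - 81 + 5) = -31 + 150*380 = -31 + 57000 = 56969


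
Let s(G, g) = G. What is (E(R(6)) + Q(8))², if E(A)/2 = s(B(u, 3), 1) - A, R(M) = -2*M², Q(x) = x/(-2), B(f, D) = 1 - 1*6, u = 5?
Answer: 16900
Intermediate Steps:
B(f, D) = -5 (B(f, D) = 1 - 6 = -5)
Q(x) = -x/2 (Q(x) = x*(-½) = -x/2)
E(A) = -10 - 2*A (E(A) = 2*(-5 - A) = -10 - 2*A)
(E(R(6)) + Q(8))² = ((-10 - (-4)*6²) - ½*8)² = ((-10 - (-4)*36) - 4)² = ((-10 - 2*(-72)) - 4)² = ((-10 + 144) - 4)² = (134 - 4)² = 130² = 16900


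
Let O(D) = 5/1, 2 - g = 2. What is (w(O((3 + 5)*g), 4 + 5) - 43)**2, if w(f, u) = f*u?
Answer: 4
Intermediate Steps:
g = 0 (g = 2 - 1*2 = 2 - 2 = 0)
O(D) = 5 (O(D) = 5*1 = 5)
(w(O((3 + 5)*g), 4 + 5) - 43)**2 = (5*(4 + 5) - 43)**2 = (5*9 - 43)**2 = (45 - 43)**2 = 2**2 = 4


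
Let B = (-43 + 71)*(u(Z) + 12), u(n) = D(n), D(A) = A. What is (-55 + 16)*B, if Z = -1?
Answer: -12012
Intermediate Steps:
u(n) = n
B = 308 (B = (-43 + 71)*(-1 + 12) = 28*11 = 308)
(-55 + 16)*B = (-55 + 16)*308 = -39*308 = -12012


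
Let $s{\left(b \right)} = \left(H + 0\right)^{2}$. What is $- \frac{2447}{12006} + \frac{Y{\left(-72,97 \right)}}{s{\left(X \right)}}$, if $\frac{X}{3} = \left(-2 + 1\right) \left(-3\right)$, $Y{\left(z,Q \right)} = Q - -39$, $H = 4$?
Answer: $\frac{49802}{6003} \approx 8.2962$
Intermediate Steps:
$Y{\left(z,Q \right)} = 39 + Q$ ($Y{\left(z,Q \right)} = Q + 39 = 39 + Q$)
$X = 9$ ($X = 3 \left(-2 + 1\right) \left(-3\right) = 3 \left(\left(-1\right) \left(-3\right)\right) = 3 \cdot 3 = 9$)
$s{\left(b \right)} = 16$ ($s{\left(b \right)} = \left(4 + 0\right)^{2} = 4^{2} = 16$)
$- \frac{2447}{12006} + \frac{Y{\left(-72,97 \right)}}{s{\left(X \right)}} = - \frac{2447}{12006} + \frac{39 + 97}{16} = \left(-2447\right) \frac{1}{12006} + 136 \cdot \frac{1}{16} = - \frac{2447}{12006} + \frac{17}{2} = \frac{49802}{6003}$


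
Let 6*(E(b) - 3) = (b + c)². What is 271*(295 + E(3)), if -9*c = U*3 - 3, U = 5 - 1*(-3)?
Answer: 2181008/27 ≈ 80778.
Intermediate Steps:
U = 8 (U = 5 + 3 = 8)
c = -7/3 (c = -(8*3 - 3)/9 = -(24 - 3)/9 = -⅑*21 = -7/3 ≈ -2.3333)
E(b) = 3 + (-7/3 + b)²/6 (E(b) = 3 + (b - 7/3)²/6 = 3 + (-7/3 + b)²/6)
271*(295 + E(3)) = 271*(295 + (3 + (-7 + 3*3)²/54)) = 271*(295 + (3 + (-7 + 9)²/54)) = 271*(295 + (3 + (1/54)*2²)) = 271*(295 + (3 + (1/54)*4)) = 271*(295 + (3 + 2/27)) = 271*(295 + 83/27) = 271*(8048/27) = 2181008/27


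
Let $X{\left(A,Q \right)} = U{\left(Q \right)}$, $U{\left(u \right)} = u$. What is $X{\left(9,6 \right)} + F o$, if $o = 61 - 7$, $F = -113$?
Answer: $-6096$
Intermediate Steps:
$X{\left(A,Q \right)} = Q$
$o = 54$
$X{\left(9,6 \right)} + F o = 6 - 6102 = -6096$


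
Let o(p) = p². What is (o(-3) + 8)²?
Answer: 289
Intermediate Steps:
(o(-3) + 8)² = ((-3)² + 8)² = (9 + 8)² = 17² = 289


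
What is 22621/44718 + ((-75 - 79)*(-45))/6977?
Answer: 467722457/311997486 ≈ 1.4991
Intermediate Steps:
22621/44718 + ((-75 - 79)*(-45))/6977 = 22621*(1/44718) - 154*(-45)*(1/6977) = 22621/44718 + 6930*(1/6977) = 22621/44718 + 6930/6977 = 467722457/311997486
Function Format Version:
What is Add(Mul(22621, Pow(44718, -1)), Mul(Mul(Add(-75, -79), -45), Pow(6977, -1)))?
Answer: Rational(467722457, 311997486) ≈ 1.4991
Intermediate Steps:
Add(Mul(22621, Pow(44718, -1)), Mul(Mul(Add(-75, -79), -45), Pow(6977, -1))) = Add(Mul(22621, Rational(1, 44718)), Mul(Mul(-154, -45), Rational(1, 6977))) = Add(Rational(22621, 44718), Mul(6930, Rational(1, 6977))) = Add(Rational(22621, 44718), Rational(6930, 6977)) = Rational(467722457, 311997486)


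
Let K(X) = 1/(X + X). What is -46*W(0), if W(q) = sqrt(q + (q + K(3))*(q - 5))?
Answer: -23*I*sqrt(30)/3 ≈ -41.992*I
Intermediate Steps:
K(X) = 1/(2*X)
W(q) = sqrt(q + (-5 + q)*(1/6 + q)) (W(q) = sqrt(q + (q + (1/2)/3)*(q - 5)) = sqrt(q + (q + (1/2)*(1/3))*(-5 + q)) = sqrt(q + (q + 1/6)*(-5 + q)) = sqrt(q + (1/6 + q)*(-5 + q)) = sqrt(q + (-5 + q)*(1/6 + q)))
-46*W(0) = -23*sqrt(-30 - 138*0 + 36*0**2)/3 = -23*sqrt(-30 + 0 + 36*0)/3 = -23*sqrt(-30 + 0 + 0)/3 = -23*sqrt(-30)/3 = -23*I*sqrt(30)/3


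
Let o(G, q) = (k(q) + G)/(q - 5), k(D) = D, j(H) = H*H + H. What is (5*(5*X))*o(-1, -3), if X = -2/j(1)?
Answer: -25/2 ≈ -12.500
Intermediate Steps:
j(H) = H + H² (j(H) = H² + H = H + H²)
o(G, q) = (G + q)/(-5 + q) (o(G, q) = (q + G)/(q - 5) = (G + q)/(-5 + q))
X = -1 (X = -2/(1 + 1) = -2/(1*2) = -2/2 = -2*½ = -1)
(5*(5*X))*o(-1, -3) = (5*(5*(-1)))*((-1 - 3)/(-5 - 3)) = (5*(-5))*(-4/(-8)) = -(-25)*(-4)/8 = -25*½ = -25/2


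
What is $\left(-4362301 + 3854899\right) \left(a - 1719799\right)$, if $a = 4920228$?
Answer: $-1623904075458$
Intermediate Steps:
$\left(-4362301 + 3854899\right) \left(a - 1719799\right) = \left(-4362301 + 3854899\right) \left(4920228 - 1719799\right) = \left(-507402\right) 3200429 = -1623904075458$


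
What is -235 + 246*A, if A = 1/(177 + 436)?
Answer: -143809/613 ≈ -234.60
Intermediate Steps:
A = 1/613 ≈ 0.0016313
-235 + 246*A = -235 + 246*(1/613) = -235 + 246/613 = -143809/613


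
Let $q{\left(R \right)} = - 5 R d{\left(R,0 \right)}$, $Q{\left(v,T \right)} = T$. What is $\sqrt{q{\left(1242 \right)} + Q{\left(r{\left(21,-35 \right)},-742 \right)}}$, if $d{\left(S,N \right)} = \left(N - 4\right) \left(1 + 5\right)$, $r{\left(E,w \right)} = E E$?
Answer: $\sqrt{148298} \approx 385.09$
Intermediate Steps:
$r{\left(E,w \right)} = E^{2}$
$d{\left(S,N \right)} = -24 + 6 N$ ($d{\left(S,N \right)} = \left(-4 + N\right) 6 = -24 + 6 N$)
$q{\left(R \right)} = 120 R$ ($q{\left(R \right)} = - 5 R \left(-24 + 6 \cdot 0\right) = - 5 R \left(-24 + 0\right) = - 5 R \left(-24\right) = 120 R$)
$\sqrt{q{\left(1242 \right)} + Q{\left(r{\left(21,-35 \right)},-742 \right)}} = \sqrt{120 \cdot 1242 - 742} = \sqrt{149040 - 742} = \sqrt{148298}$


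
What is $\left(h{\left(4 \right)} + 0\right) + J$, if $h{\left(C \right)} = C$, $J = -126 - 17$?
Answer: $-139$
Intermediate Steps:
$J = -143$ ($J = -126 - 17 = -143$)
$\left(h{\left(4 \right)} + 0\right) + J = \left(4 + 0\right) - 143 = 4 - 143 = -139$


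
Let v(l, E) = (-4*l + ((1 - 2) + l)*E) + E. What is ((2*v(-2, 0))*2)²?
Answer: 1024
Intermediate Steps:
v(l, E) = E - 4*l + E*(-1 + l) (v(l, E) = (-4*l + (-1 + l)*E) + E = (-4*l + E*(-1 + l)) + E = E - 4*l + E*(-1 + l))
((2*v(-2, 0))*2)² = ((2*(-2*(-4 + 0)))*2)² = ((2*(-2*(-4)))*2)² = ((2*8)*2)² = (16*2)² = 32² = 1024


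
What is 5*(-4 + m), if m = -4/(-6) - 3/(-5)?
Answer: -41/3 ≈ -13.667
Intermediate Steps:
m = 19/15 (m = -4*(-⅙) - 3*(-⅕) = ⅔ + ⅗ = 19/15 ≈ 1.2667)
5*(-4 + m) = 5*(-4 + 19/15) = 5*(-41/15) = -41/3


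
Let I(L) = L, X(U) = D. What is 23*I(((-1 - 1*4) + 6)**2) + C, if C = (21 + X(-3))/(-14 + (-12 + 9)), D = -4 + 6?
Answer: 368/17 ≈ 21.647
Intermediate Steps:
D = 2
X(U) = 2
C = -23/17 (C = (21 + 2)/(-14 + (-12 + 9)) = 23/(-14 - 3) = 23/(-17) = 23*(-1/17) = -23/17 ≈ -1.3529)
23*I(((-1 - 1*4) + 6)**2) + C = 23*((-1 - 1*4) + 6)**2 - 23/17 = 23*((-1 - 4) + 6)**2 - 23/17 = 23*(-5 + 6)**2 - 23/17 = 23*1**2 - 23/17 = 23*1 - 23/17 = 23 - 23/17 = 368/17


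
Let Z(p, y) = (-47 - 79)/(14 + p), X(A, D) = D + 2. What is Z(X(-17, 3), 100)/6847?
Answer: -126/130093 ≈ -0.00096854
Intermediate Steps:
X(A, D) = 2 + D
Z(p, y) = -126/(14 + p)
Z(X(-17, 3), 100)/6847 = -126/(14 + (2 + 3))/6847 = -126/(14 + 5)*(1/6847) = -126/19*(1/6847) = -126*1/19*(1/6847) = -126/19*1/6847 = -126/130093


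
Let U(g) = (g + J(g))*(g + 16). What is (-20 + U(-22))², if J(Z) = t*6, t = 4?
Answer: 1024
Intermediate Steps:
J(Z) = 24 (J(Z) = 4*6 = 24)
U(g) = (16 + g)*(24 + g) (U(g) = (g + 24)*(g + 16) = (24 + g)*(16 + g) = (16 + g)*(24 + g))
(-20 + U(-22))² = (-20 + (384 + (-22)² + 40*(-22)))² = (-20 + (384 + 484 - 880))² = (-20 - 12)² = (-32)² = 1024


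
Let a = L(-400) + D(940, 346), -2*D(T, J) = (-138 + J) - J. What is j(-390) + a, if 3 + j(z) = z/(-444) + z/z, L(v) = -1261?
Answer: -88291/74 ≈ -1193.1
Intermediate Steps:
D(T, J) = 69 (D(T, J) = -((-138 + J) - J)/2 = -½*(-138) = 69)
a = -1192 (a = -1261 + 69 = -1192)
j(z) = -2 - z/444 (j(z) = -3 + (z/(-444) + z/z) = -3 + (z*(-1/444) + 1) = -3 + (-z/444 + 1) = -3 + (1 - z/444) = -2 - z/444)
j(-390) + a = (-2 - 1/444*(-390)) - 1192 = (-2 + 65/74) - 1192 = -83/74 - 1192 = -88291/74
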